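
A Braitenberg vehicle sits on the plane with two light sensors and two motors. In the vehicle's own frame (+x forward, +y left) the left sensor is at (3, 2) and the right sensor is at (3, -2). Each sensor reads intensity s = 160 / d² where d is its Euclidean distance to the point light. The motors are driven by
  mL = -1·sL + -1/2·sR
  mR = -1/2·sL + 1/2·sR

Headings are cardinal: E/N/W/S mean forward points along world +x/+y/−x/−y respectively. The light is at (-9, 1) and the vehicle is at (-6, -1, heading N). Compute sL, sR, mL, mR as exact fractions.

left sensor world pos  = (-8, 2); dL² = 2
right sensor world pos = (-4, 2); dR² = 26
sL = 160/2 = 80
sR = 160/26 = 80/13
mL = -1·sL + -1/2·sR = -1080/13
mR = -1/2·sL + 1/2·sR = -480/13

80 80/13 -1080/13 -480/13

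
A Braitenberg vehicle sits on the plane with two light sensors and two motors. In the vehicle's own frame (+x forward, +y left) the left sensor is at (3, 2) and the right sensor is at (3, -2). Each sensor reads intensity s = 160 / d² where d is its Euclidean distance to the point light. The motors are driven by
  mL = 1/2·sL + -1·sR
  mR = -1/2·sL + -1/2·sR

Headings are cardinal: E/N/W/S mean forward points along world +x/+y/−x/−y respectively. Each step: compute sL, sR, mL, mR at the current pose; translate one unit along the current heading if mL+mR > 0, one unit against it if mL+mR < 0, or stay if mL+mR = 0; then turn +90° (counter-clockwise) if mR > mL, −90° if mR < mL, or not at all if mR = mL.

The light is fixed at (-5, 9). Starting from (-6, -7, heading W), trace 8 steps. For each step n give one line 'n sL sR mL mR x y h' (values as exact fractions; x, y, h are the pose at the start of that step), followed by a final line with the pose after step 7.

0 8/17 40/53 -468/901 -552/901 -6 -7 W
1 160/173 160/173 -80/173 -160/173 -5 -7 N
2 80/117 16/37 -392/4329 -2416/4329 -5 -8 E
3 160/401 160/409 -31440/164009 -64800/164009 -6 -8 S
4 8/17 40/53 -468/901 -552/901 -6 -7 W
5 160/173 160/173 -80/173 -160/173 -5 -7 N
6 80/117 16/37 -392/4329 -2416/4329 -5 -8 E
7 160/401 160/409 -31440/164009 -64800/164009 -6 -8 S
final -6 -7 W

n=0: pose=(-6,-7,W); sL=8/17, sR=40/53; mL=-468/901, mR=-552/901; mL+mR=-60/53 → advance -1; mR−mL=-84/901 → turn -1·90°
n=1: pose=(-5,-7,N); sL=160/173, sR=160/173; mL=-80/173, mR=-160/173; mL+mR=-240/173 → advance -1; mR−mL=-80/173 → turn -1·90°
n=2: pose=(-5,-8,E); sL=80/117, sR=16/37; mL=-392/4329, mR=-2416/4329; mL+mR=-24/37 → advance -1; mR−mL=-2024/4329 → turn -1·90°
n=3: pose=(-6,-8,S); sL=160/401, sR=160/409; mL=-31440/164009, mR=-64800/164009; mL+mR=-240/409 → advance -1; mR−mL=-33360/164009 → turn -1·90°
n=4: pose=(-6,-7,W); sL=8/17, sR=40/53; mL=-468/901, mR=-552/901; mL+mR=-60/53 → advance -1; mR−mL=-84/901 → turn -1·90°
n=5: pose=(-5,-7,N); sL=160/173, sR=160/173; mL=-80/173, mR=-160/173; mL+mR=-240/173 → advance -1; mR−mL=-80/173 → turn -1·90°
n=6: pose=(-5,-8,E); sL=80/117, sR=16/37; mL=-392/4329, mR=-2416/4329; mL+mR=-24/37 → advance -1; mR−mL=-2024/4329 → turn -1·90°
n=7: pose=(-6,-8,S); sL=160/401, sR=160/409; mL=-31440/164009, mR=-64800/164009; mL+mR=-240/409 → advance -1; mR−mL=-33360/164009 → turn -1·90°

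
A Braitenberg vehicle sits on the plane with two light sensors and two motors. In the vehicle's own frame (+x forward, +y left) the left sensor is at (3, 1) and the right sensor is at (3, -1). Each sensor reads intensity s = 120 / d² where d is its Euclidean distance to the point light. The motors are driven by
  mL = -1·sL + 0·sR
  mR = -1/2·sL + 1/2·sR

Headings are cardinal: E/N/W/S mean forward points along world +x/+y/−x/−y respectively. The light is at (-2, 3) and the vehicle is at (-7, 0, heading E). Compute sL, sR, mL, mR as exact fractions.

left sensor world pos  = (-4, 1); dL² = 8
right sensor world pos = (-4, -1); dR² = 20
sL = 120/8 = 15
sR = 120/20 = 6
mL = -1·sL + 0·sR = -15
mR = -1/2·sL + 1/2·sR = -9/2

15 6 -15 -9/2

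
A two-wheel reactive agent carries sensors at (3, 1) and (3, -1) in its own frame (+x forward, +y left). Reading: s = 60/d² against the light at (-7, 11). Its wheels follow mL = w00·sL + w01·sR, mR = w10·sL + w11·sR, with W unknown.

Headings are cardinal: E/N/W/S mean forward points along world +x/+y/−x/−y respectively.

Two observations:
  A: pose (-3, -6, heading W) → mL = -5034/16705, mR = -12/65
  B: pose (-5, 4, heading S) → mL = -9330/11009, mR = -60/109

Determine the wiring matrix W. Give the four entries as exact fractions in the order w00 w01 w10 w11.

-1 -1/2 -1 0

obs A: pose=(-3,-6,W) → sL=12/65, sR=60/257, mL=-5034/16705, mR=-12/65
obs B: pose=(-5,4,S) → sL=60/109, sR=60/101, mL=-9330/11009, mR=-60/109
sensor matrix S = [[12/65, 60/257], [60/109, 60/101]]; det S = -692928/36781069
solve [mL_A; mL_B] = S·[w00; w01] and [mR_A; mR_B] = S·[w10; w11]:
  w00 = -1, w01 = -1/2, w10 = -1, w11 = 0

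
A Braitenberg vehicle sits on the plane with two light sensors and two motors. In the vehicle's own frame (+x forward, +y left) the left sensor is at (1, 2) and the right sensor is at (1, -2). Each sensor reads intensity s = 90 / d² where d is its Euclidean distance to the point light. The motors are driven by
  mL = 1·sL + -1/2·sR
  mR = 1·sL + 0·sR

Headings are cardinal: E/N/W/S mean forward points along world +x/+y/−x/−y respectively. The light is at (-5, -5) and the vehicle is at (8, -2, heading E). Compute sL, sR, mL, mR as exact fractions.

left sensor world pos  = (9, 0); dL² = 221
right sensor world pos = (9, -4); dR² = 197
sL = 90/221 = 90/221
sR = 90/197 = 90/197
mL = 1·sL + -1/2·sR = 7785/43537
mR = 1·sL + 0·sR = 90/221

90/221 90/197 7785/43537 90/221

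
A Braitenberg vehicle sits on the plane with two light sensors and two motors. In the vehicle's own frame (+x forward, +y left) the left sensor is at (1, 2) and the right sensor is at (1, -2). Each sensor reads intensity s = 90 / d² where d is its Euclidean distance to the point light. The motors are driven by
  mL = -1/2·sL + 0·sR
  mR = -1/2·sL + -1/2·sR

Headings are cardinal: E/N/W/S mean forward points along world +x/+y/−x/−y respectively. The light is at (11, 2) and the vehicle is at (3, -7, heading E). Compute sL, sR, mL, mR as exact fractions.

45/49 9/17 -45/98 -603/833

left sensor world pos  = (4, -5); dL² = 98
right sensor world pos = (4, -9); dR² = 170
sL = 90/98 = 45/49
sR = 90/170 = 9/17
mL = -1/2·sL + 0·sR = -45/98
mR = -1/2·sL + -1/2·sR = -603/833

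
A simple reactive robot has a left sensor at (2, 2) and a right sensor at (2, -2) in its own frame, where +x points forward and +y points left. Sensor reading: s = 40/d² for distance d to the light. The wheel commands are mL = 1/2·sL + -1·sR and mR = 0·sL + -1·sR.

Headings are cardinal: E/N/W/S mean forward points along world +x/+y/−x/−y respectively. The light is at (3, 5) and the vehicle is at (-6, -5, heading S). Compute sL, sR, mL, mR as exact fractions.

left sensor world pos  = (-4, -7); dL² = 193
right sensor world pos = (-8, -7); dR² = 265
sL = 40/193 = 40/193
sR = 40/265 = 8/53
mL = 1/2·sL + -1·sR = -484/10229
mR = 0·sL + -1·sR = -8/53

40/193 8/53 -484/10229 -8/53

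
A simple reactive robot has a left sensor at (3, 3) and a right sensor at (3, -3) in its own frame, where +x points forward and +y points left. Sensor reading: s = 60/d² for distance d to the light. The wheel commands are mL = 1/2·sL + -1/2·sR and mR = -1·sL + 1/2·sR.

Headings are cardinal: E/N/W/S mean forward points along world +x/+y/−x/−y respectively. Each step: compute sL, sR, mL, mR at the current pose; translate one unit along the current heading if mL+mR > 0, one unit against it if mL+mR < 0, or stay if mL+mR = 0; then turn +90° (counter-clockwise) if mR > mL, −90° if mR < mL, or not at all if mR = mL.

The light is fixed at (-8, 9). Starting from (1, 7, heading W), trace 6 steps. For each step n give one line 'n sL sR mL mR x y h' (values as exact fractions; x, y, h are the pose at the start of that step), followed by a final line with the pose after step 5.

0 60/61 60/37 -720/2257 -390/2257 1 7 W
1 30/97 30/37 -900/3589 345/3589 2 7 S
2 60/173 12/37 72/6401 -1182/6401 2 8 E
3 3/8 15/13 -81/208 21/104 1 8 S
4 20/51 20/51 0 -10/51 1 9 E
5 6/13 30/17 -144/221 93/221 0 9 S
final 0 10 E

n=0: pose=(1,7,W); sL=60/61, sR=60/37; mL=-720/2257, mR=-390/2257; mL+mR=-30/61 → advance -1; mR−mL=330/2257 → turn +1·90°
n=1: pose=(2,7,S); sL=30/97, sR=30/37; mL=-900/3589, mR=345/3589; mL+mR=-15/97 → advance -1; mR−mL=1245/3589 → turn +1·90°
n=2: pose=(2,8,E); sL=60/173, sR=12/37; mL=72/6401, mR=-1182/6401; mL+mR=-30/173 → advance -1; mR−mL=-1254/6401 → turn -1·90°
n=3: pose=(1,8,S); sL=3/8, sR=15/13; mL=-81/208, mR=21/104; mL+mR=-3/16 → advance -1; mR−mL=123/208 → turn +1·90°
n=4: pose=(1,9,E); sL=20/51, sR=20/51; mL=0, mR=-10/51; mL+mR=-10/51 → advance -1; mR−mL=-10/51 → turn -1·90°
n=5: pose=(0,9,S); sL=6/13, sR=30/17; mL=-144/221, mR=93/221; mL+mR=-3/13 → advance -1; mR−mL=237/221 → turn +1·90°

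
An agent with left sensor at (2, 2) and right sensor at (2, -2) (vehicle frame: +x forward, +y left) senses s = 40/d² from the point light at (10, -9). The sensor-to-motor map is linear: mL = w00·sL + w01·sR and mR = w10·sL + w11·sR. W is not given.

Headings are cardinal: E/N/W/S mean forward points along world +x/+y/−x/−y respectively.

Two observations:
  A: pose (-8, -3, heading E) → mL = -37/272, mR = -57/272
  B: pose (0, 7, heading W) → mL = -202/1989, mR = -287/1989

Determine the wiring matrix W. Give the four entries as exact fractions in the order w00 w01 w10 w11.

obs A: pose=(-8,-3,E) → sL=1/8, sR=5/34, mL=-37/272, mR=-57/272
obs B: pose=(0,7,W) → sL=2/17, sR=10/117, mL=-202/1989, mR=-287/1989
sensor matrix S = [[1/8, 5/34], [2/17, 10/117]]; det S = -895/135252
solve [mL_A; mL_B] = S·[w00; w01] and [mR_A; mR_B] = S·[w10; w11]:
  w00 = -1/2, w01 = -1/2, w10 = -1/2, w11 = -1

-1/2 -1/2 -1/2 -1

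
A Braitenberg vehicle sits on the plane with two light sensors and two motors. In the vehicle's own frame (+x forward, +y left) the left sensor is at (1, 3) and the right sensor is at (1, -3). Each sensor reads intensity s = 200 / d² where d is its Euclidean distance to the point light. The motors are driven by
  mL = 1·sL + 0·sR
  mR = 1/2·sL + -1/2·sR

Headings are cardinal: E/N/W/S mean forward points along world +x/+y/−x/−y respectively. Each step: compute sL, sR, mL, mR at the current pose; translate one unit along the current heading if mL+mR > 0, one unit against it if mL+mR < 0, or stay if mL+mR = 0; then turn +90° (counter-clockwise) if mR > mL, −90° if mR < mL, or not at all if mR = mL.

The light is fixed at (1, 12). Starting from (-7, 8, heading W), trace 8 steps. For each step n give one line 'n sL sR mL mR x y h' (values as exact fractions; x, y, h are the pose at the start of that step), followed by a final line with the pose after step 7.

0 20/13 100/41 20/13 -240/533 -7 8 W
1 200/153 40/9 200/153 -80/51 -8 8 N
2 50/17 25/16 50/17 375/544 -8 7 E
3 200/61 200/157 200/61 9600/9577 -7 7 S
4 100/81 20/9 100/81 -40/81 -7 6 W
5 200/169 200/61 200/169 -10800/10309 -8 6 N
6 50/17 25/16 50/17 375/544 -8 7 E
7 200/61 200/157 200/61 9600/9577 -7 7 S
final -7 6 W

n=0: pose=(-7,8,W); sL=20/13, sR=100/41; mL=20/13, mR=-240/533; mL+mR=580/533 → advance +1; mR−mL=-1060/533 → turn -1·90°
n=1: pose=(-8,8,N); sL=200/153, sR=40/9; mL=200/153, mR=-80/51; mL+mR=-40/153 → advance -1; mR−mL=-440/153 → turn -1·90°
n=2: pose=(-8,7,E); sL=50/17, sR=25/16; mL=50/17, mR=375/544; mL+mR=1975/544 → advance +1; mR−mL=-1225/544 → turn -1·90°
n=3: pose=(-7,7,S); sL=200/61, sR=200/157; mL=200/61, mR=9600/9577; mL+mR=41000/9577 → advance +1; mR−mL=-21800/9577 → turn -1·90°
n=4: pose=(-7,6,W); sL=100/81, sR=20/9; mL=100/81, mR=-40/81; mL+mR=20/27 → advance +1; mR−mL=-140/81 → turn -1·90°
n=5: pose=(-8,6,N); sL=200/169, sR=200/61; mL=200/169, mR=-10800/10309; mL+mR=1400/10309 → advance +1; mR−mL=-23000/10309 → turn -1·90°
n=6: pose=(-8,7,E); sL=50/17, sR=25/16; mL=50/17, mR=375/544; mL+mR=1975/544 → advance +1; mR−mL=-1225/544 → turn -1·90°
n=7: pose=(-7,7,S); sL=200/61, sR=200/157; mL=200/61, mR=9600/9577; mL+mR=41000/9577 → advance +1; mR−mL=-21800/9577 → turn -1·90°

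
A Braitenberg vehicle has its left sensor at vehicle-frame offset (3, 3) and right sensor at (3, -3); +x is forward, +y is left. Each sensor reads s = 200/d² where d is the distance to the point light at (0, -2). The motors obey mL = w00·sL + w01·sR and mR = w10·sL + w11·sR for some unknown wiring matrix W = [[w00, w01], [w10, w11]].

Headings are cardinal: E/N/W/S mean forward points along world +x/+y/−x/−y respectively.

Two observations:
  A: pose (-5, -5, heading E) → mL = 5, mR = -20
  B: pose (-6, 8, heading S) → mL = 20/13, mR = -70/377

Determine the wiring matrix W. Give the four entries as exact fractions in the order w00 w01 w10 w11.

0 1 -1/2 1

obs A: pose=(-5,-5,E) → sL=50, sR=5, mL=5, mR=-20
obs B: pose=(-6,8,S) → sL=100/29, sR=20/13, mL=20/13, mR=-70/377
sensor matrix S = [[50, 5], [100/29, 20/13]]; det S = 22500/377
solve [mL_A; mL_B] = S·[w00; w01] and [mR_A; mR_B] = S·[w10; w11]:
  w00 = 0, w01 = 1, w10 = -1/2, w11 = 1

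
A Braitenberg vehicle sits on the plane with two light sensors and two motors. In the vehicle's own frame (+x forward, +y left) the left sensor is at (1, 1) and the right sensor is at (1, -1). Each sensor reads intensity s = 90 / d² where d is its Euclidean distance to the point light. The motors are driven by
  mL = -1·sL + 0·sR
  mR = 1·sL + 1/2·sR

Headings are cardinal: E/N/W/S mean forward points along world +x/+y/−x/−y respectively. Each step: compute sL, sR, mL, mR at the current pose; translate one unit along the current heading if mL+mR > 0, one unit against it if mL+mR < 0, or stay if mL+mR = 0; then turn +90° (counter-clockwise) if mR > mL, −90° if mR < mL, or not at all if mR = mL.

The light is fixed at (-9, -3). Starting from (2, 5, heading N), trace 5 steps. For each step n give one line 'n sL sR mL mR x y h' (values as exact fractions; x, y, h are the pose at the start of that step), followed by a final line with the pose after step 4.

n=0: pose=(2,5,N); sL=90/181, sR=2/5; mL=-90/181, mR=631/905; mL+mR=1/5 → advance +1; mR−mL=1081/905 → turn +1·90°
n=1: pose=(2,6,W); sL=45/82, sR=9/20; mL=-45/82, mR=1269/1640; mL+mR=9/40 → advance +1; mR−mL=2169/1640 → turn +1·90°
n=2: pose=(1,6,S); sL=18/37, sR=18/29; mL=-18/37, mR=855/1073; mL+mR=9/29 → advance +1; mR−mL=1377/1073 → turn +1·90°
n=3: pose=(1,5,E); sL=45/101, sR=9/17; mL=-45/101, mR=2439/3434; mL+mR=9/34 → advance +1; mR−mL=3969/3434 → turn +1·90°
n=4: pose=(2,5,N); sL=90/181, sR=2/5; mL=-90/181, mR=631/905; mL+mR=1/5 → advance +1; mR−mL=1081/905 → turn +1·90°

0 90/181 2/5 -90/181 631/905 2 5 N
1 45/82 9/20 -45/82 1269/1640 2 6 W
2 18/37 18/29 -18/37 855/1073 1 6 S
3 45/101 9/17 -45/101 2439/3434 1 5 E
4 90/181 2/5 -90/181 631/905 2 5 N
final 2 6 W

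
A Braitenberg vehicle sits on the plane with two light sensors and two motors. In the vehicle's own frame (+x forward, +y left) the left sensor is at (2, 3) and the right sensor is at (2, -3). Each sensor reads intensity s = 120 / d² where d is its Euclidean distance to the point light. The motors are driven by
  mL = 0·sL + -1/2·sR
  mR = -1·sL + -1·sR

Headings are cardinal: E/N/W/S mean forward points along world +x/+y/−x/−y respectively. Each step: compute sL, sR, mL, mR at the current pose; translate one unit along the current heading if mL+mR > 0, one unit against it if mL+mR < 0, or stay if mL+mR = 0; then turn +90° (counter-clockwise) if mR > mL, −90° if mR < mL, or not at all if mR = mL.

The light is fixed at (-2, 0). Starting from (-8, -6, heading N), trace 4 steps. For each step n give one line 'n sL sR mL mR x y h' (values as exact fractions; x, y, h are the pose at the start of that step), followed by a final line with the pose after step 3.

0 120/97 24/5 -12/5 -2928/485 -8 -6 N
1 15/4 30/29 -15/29 -555/116 -8 -7 E
2 120/97 120/181 -60/181 -33360/17557 -9 -7 S
3 20/27 4/3 -2/3 -56/27 -9 -6 W
final -8 -6 N

n=0: pose=(-8,-6,N); sL=120/97, sR=24/5; mL=-12/5, mR=-2928/485; mL+mR=-4092/485 → advance -1; mR−mL=-1764/485 → turn -1·90°
n=1: pose=(-8,-7,E); sL=15/4, sR=30/29; mL=-15/29, mR=-555/116; mL+mR=-615/116 → advance -1; mR−mL=-495/116 → turn -1·90°
n=2: pose=(-9,-7,S); sL=120/97, sR=120/181; mL=-60/181, mR=-33360/17557; mL+mR=-39180/17557 → advance -1; mR−mL=-27540/17557 → turn -1·90°
n=3: pose=(-9,-6,W); sL=20/27, sR=4/3; mL=-2/3, mR=-56/27; mL+mR=-74/27 → advance -1; mR−mL=-38/27 → turn -1·90°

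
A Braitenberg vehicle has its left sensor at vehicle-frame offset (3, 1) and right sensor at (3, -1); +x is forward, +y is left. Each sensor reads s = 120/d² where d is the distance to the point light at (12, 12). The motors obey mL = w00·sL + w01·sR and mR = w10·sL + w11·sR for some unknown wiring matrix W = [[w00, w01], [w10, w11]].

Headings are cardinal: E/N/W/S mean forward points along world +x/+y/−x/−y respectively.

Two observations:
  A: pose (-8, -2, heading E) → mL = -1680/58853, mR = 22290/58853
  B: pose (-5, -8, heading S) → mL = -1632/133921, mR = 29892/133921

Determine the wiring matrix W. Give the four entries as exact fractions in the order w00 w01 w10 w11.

-1 1 1 1/2

obs A: pose=(-8,-2,E) → sL=60/229, sR=60/257, mL=-1680/58853, mR=22290/58853
obs B: pose=(-5,-8,S) → sL=24/157, sR=120/853, mL=-1632/133921, mR=29892/133921
sensor matrix S = [[60/229, 60/257], [24/157, 120/853]]; det S = 9227520/7881652613
solve [mL_A; mL_B] = S·[w00; w01] and [mR_A; mR_B] = S·[w10; w11]:
  w00 = -1, w01 = 1, w10 = 1, w11 = 1/2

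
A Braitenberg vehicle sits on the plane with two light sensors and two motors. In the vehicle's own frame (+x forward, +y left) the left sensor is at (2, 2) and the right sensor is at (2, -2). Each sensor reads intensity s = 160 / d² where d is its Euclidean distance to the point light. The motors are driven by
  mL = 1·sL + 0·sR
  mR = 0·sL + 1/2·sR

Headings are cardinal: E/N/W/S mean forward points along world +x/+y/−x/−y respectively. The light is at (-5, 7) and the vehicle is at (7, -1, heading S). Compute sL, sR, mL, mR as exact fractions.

left sensor world pos  = (9, -3); dL² = 296
right sensor world pos = (5, -3); dR² = 200
sL = 160/296 = 20/37
sR = 160/200 = 4/5
mL = 1·sL + 0·sR = 20/37
mR = 0·sL + 1/2·sR = 2/5

20/37 4/5 20/37 2/5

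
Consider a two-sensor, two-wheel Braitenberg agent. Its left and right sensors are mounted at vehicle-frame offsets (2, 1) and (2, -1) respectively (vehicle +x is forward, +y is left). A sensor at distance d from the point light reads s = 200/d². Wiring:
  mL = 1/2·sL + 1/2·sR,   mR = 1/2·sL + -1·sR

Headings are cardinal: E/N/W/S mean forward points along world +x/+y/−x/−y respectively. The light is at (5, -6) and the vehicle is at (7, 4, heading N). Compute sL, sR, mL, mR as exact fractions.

left sensor world pos  = (6, 6); dL² = 145
right sensor world pos = (8, 6); dR² = 153
sL = 200/145 = 40/29
sR = 200/153 = 200/153
mL = 1/2·sL + 1/2·sR = 5960/4437
mR = 1/2·sL + -1·sR = -2740/4437

40/29 200/153 5960/4437 -2740/4437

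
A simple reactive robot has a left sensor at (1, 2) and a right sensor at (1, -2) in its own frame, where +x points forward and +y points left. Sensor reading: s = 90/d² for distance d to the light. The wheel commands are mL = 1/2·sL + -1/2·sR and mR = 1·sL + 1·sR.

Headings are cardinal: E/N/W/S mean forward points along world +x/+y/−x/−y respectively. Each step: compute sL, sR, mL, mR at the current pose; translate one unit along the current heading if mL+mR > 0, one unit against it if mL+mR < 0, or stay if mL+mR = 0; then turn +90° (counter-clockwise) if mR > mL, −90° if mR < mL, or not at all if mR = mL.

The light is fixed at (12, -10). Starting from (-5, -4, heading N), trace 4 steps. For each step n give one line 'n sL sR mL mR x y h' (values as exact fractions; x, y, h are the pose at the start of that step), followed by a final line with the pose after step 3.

0 9/41 45/137 -306/5617 3078/5617 -5 -4 N
1 90/349 2/9 56/3141 1508/3141 -5 -3 W
2 45/146 45/218 405/7957 4095/7957 -6 -3 S
3 90/353 18/61 -432/21533 11844/21533 -6 -4 E
final -5 -4 N

n=0: pose=(-5,-4,N); sL=9/41, sR=45/137; mL=-306/5617, mR=3078/5617; mL+mR=2772/5617 → advance +1; mR−mL=3384/5617 → turn +1·90°
n=1: pose=(-5,-3,W); sL=90/349, sR=2/9; mL=56/3141, mR=1508/3141; mL+mR=1564/3141 → advance +1; mR−mL=484/1047 → turn +1·90°
n=2: pose=(-6,-3,S); sL=45/146, sR=45/218; mL=405/7957, mR=4095/7957; mL+mR=4500/7957 → advance +1; mR−mL=3690/7957 → turn +1·90°
n=3: pose=(-6,-4,E); sL=90/353, sR=18/61; mL=-432/21533, mR=11844/21533; mL+mR=11412/21533 → advance +1; mR−mL=12276/21533 → turn +1·90°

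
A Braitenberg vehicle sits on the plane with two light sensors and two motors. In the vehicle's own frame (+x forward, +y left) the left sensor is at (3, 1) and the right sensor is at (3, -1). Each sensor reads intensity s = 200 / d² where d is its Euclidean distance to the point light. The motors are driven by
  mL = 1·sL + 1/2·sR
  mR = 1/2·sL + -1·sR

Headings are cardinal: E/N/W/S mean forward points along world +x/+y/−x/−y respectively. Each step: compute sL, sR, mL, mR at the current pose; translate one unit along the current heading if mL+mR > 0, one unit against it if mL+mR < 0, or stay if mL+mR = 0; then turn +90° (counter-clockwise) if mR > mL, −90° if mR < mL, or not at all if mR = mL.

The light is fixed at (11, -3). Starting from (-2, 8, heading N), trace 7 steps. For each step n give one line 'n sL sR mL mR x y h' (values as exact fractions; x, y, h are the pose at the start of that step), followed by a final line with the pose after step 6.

n=0: pose=(-2,8,N); sL=25/49, sR=10/17; mL=670/833, mR=-555/1666; mL+mR=785/1666 → advance +1; mR−mL=-1895/1666 → turn -1·90°
n=1: pose=(-2,9,E); sL=200/269, sR=200/221; mL=71100/59449, mR=-31700/59449; mL+mR=39400/59449 → advance +1; mR−mL=-102800/59449 → turn -1·90°
n=2: pose=(-1,9,S); sL=100/101, sR=4/5; mL=702/505, mR=-154/505; mL+mR=548/505 → advance +1; mR−mL=-856/505 → turn -1·90°
n=3: pose=(-1,8,W); sL=8/13, sR=200/369; mL=4252/4797, mR=-1124/4797; mL+mR=3128/4797 → advance +1; mR−mL=-1792/1599 → turn -1·90°
n=4: pose=(-2,8,N); sL=25/49, sR=10/17; mL=670/833, mR=-555/1666; mL+mR=785/1666 → advance +1; mR−mL=-1895/1666 → turn -1·90°
n=5: pose=(-2,9,E); sL=200/269, sR=200/221; mL=71100/59449, mR=-31700/59449; mL+mR=39400/59449 → advance +1; mR−mL=-102800/59449 → turn -1·90°
n=6: pose=(-1,9,S); sL=100/101, sR=4/5; mL=702/505, mR=-154/505; mL+mR=548/505 → advance +1; mR−mL=-856/505 → turn -1·90°

0 25/49 10/17 670/833 -555/1666 -2 8 N
1 200/269 200/221 71100/59449 -31700/59449 -2 9 E
2 100/101 4/5 702/505 -154/505 -1 9 S
3 8/13 200/369 4252/4797 -1124/4797 -1 8 W
4 25/49 10/17 670/833 -555/1666 -2 8 N
5 200/269 200/221 71100/59449 -31700/59449 -2 9 E
6 100/101 4/5 702/505 -154/505 -1 9 S
final -1 8 W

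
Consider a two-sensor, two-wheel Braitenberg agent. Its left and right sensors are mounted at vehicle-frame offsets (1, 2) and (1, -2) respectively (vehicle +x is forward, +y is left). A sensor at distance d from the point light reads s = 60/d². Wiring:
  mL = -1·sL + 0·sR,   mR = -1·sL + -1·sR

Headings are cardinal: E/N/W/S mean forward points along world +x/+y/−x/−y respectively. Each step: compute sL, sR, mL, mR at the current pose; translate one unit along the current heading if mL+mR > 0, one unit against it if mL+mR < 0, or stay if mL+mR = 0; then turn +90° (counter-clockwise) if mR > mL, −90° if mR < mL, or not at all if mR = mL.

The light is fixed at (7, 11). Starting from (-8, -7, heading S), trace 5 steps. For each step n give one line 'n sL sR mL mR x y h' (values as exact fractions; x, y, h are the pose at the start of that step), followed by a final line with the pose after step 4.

n=0: pose=(-8,-7,S); sL=6/53, sR=6/65; mL=-6/53, mR=-708/3445; mL+mR=-1098/3445 → advance -1; mR−mL=-6/65 → turn -1·90°
n=1: pose=(-8,-6,W); sL=60/617, sR=60/481; mL=-60/617, mR=-65880/296777; mL+mR=-94740/296777 → advance -1; mR−mL=-60/481 → turn -1·90°
n=2: pose=(-7,-6,N); sL=15/128, sR=3/20; mL=-15/128, mR=-171/640; mL+mR=-123/320 → advance -1; mR−mL=-3/20 → turn -1·90°
n=3: pose=(-7,-7,E); sL=12/85, sR=60/569; mL=-12/85, mR=-11928/48365; mL+mR=-18756/48365 → advance -1; mR−mL=-60/569 → turn -1·90°
n=4: pose=(-8,-7,S); sL=6/53, sR=6/65; mL=-6/53, mR=-708/3445; mL+mR=-1098/3445 → advance -1; mR−mL=-6/65 → turn -1·90°

0 6/53 6/65 -6/53 -708/3445 -8 -7 S
1 60/617 60/481 -60/617 -65880/296777 -8 -6 W
2 15/128 3/20 -15/128 -171/640 -7 -6 N
3 12/85 60/569 -12/85 -11928/48365 -7 -7 E
4 6/53 6/65 -6/53 -708/3445 -8 -7 S
final -8 -6 W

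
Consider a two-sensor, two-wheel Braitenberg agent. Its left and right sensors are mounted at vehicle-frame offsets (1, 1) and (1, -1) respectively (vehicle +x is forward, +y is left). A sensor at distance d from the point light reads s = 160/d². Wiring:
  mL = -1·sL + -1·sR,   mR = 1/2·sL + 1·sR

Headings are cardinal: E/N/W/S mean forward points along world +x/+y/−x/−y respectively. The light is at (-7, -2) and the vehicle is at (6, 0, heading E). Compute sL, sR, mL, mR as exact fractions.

32/41 160/197 -12864/8077 9712/8077

left sensor world pos  = (7, 1); dL² = 205
right sensor world pos = (7, -1); dR² = 197
sL = 160/205 = 32/41
sR = 160/197 = 160/197
mL = -1·sL + -1·sR = -12864/8077
mR = 1/2·sL + 1·sR = 9712/8077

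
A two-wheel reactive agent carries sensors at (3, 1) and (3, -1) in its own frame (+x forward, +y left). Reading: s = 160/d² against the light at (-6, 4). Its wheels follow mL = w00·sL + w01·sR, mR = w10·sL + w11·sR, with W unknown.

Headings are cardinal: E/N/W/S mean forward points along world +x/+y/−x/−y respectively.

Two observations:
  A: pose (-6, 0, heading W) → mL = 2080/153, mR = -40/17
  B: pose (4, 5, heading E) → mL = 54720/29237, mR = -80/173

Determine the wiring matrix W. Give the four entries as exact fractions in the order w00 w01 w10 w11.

obs A: pose=(-6,0,W) → sL=80/17, sR=80/9, mL=2080/153, mR=-40/17
obs B: pose=(4,5,E) → sL=160/173, sR=160/169, mL=54720/29237, mR=-80/173
sensor matrix S = [[80/17, 80/9], [160/173, 160/169]]; det S = -16844800/4473261
solve [mL_A; mL_B] = S·[w00; w01] and [mR_A; mR_B] = S·[w10; w11]:
  w00 = 1, w01 = 1, w10 = -1/2, w11 = 0

1 1 -1/2 0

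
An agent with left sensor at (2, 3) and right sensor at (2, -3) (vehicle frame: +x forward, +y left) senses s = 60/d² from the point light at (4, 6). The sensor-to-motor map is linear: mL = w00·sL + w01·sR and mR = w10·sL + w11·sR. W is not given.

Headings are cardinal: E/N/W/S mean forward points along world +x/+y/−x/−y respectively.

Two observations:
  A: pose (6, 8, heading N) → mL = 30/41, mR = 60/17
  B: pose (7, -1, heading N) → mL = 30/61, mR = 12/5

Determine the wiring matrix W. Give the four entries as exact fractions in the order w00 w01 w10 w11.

0 1/2 1 0

obs A: pose=(6,8,N) → sL=60/17, sR=60/41, mL=30/41, mR=60/17
obs B: pose=(7,-1,N) → sL=12/5, sR=60/61, mL=30/61, mR=12/5
sensor matrix S = [[60/17, 60/41], [12/5, 60/61]]; det S = -1728/42517
solve [mL_A; mL_B] = S·[w00; w01] and [mR_A; mR_B] = S·[w10; w11]:
  w00 = 0, w01 = 1/2, w10 = 1, w11 = 0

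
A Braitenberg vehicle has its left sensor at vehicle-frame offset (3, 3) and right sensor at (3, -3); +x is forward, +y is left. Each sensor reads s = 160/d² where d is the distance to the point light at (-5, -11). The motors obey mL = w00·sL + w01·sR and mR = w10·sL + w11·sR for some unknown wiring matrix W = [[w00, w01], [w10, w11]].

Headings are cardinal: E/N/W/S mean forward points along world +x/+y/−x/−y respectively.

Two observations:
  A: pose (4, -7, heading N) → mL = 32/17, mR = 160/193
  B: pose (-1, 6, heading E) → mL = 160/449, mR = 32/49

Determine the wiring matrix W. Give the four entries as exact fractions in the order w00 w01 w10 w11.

1 0 0 1

obs A: pose=(4,-7,N) → sL=32/17, sR=160/193, mL=32/17, mR=160/193
obs B: pose=(-1,6,E) → sL=160/449, sR=32/49, mL=160/449, mR=32/49
sensor matrix S = [[32/17, 160/193], [160/449, 32/49]]; det S = 67411968/72185281
solve [mL_A; mL_B] = S·[w00; w01] and [mR_A; mR_B] = S·[w10; w11]:
  w00 = 1, w01 = 0, w10 = 0, w11 = 1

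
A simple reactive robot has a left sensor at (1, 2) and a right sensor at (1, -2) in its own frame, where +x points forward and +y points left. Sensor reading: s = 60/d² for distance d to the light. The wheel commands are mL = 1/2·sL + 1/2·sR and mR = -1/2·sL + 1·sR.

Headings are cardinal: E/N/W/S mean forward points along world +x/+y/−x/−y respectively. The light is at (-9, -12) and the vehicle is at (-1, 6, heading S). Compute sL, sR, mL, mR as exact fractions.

left sensor world pos  = (1, 5); dL² = 389
right sensor world pos = (-3, 5); dR² = 325
sL = 60/389 = 60/389
sR = 60/325 = 12/65
mL = 1/2·sL + 1/2·sR = 4284/25285
mR = -1/2·sL + 1·sR = 2718/25285

60/389 12/65 4284/25285 2718/25285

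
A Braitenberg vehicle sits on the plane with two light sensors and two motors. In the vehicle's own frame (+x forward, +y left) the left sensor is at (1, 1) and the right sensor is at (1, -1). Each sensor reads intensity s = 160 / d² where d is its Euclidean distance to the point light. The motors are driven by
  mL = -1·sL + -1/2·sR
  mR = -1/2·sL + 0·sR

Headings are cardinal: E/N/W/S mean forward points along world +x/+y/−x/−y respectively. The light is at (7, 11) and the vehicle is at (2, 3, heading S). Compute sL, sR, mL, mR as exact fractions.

160/97 160/117 -26480/11349 -80/97

left sensor world pos  = (3, 2); dL² = 97
right sensor world pos = (1, 2); dR² = 117
sL = 160/97 = 160/97
sR = 160/117 = 160/117
mL = -1·sL + -1/2·sR = -26480/11349
mR = -1/2·sL + 0·sR = -80/97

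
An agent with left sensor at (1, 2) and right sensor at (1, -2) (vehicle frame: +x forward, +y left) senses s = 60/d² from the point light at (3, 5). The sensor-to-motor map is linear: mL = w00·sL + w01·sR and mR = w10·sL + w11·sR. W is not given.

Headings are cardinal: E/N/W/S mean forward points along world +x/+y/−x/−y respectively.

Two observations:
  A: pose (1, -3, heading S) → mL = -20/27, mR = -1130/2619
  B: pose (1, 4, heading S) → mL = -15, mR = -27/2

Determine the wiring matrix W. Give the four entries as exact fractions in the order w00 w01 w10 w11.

obs A: pose=(1,-3,S) → sL=20/27, sR=60/97, mL=-20/27, mR=-1130/2619
obs B: pose=(1,4,S) → sL=15, sR=3, mL=-15, mR=-27/2
sensor matrix S = [[20/27, 60/97], [15, 3]]; det S = -6160/873
solve [mL_A; mL_B] = S·[w00; w01] and [mR_A; mR_B] = S·[w10; w11]:
  w00 = -1, w01 = 0, w10 = -1, w11 = 1/2

-1 0 -1 1/2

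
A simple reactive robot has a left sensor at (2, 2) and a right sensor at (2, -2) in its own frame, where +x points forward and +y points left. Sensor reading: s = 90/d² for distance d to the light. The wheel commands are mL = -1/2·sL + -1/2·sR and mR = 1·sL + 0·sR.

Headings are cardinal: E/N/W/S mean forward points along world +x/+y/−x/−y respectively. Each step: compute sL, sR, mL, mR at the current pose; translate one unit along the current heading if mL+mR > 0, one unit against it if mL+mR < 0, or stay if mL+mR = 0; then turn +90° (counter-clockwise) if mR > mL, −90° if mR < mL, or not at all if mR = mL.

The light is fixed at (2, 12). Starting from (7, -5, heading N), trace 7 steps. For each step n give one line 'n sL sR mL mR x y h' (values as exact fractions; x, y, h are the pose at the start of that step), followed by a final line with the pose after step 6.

0 5/13 45/137 -635/1781 5/13 7 -5 N
1 10/37 18/41 -538/1517 10/37 7 -4 W
2 45/194 9/34 -819/3298 45/194 8 -4 S
3 90/233 90/353 -26370/82249 90/233 8 -3 E
4 45/97 9/25 -999/2425 45/97 9 -3 N
5 90/281 90/169 -20250/47489 90/281 9 -2 W
6 45/178 45/146 -3645/12994 45/178 10 -2 S
final 10 -1 E

n=0: pose=(7,-5,N); sL=5/13, sR=45/137; mL=-635/1781, mR=5/13; mL+mR=50/1781 → advance +1; mR−mL=1320/1781 → turn +1·90°
n=1: pose=(7,-4,W); sL=10/37, sR=18/41; mL=-538/1517, mR=10/37; mL+mR=-128/1517 → advance -1; mR−mL=948/1517 → turn +1·90°
n=2: pose=(8,-4,S); sL=45/194, sR=9/34; mL=-819/3298, mR=45/194; mL+mR=-27/1649 → advance -1; mR−mL=792/1649 → turn +1·90°
n=3: pose=(8,-3,E); sL=90/233, sR=90/353; mL=-26370/82249, mR=90/233; mL+mR=5400/82249 → advance +1; mR−mL=58140/82249 → turn +1·90°
n=4: pose=(9,-3,N); sL=45/97, sR=9/25; mL=-999/2425, mR=45/97; mL+mR=126/2425 → advance +1; mR−mL=2124/2425 → turn +1·90°
n=5: pose=(9,-2,W); sL=90/281, sR=90/169; mL=-20250/47489, mR=90/281; mL+mR=-5040/47489 → advance -1; mR−mL=35460/47489 → turn +1·90°
n=6: pose=(10,-2,S); sL=45/178, sR=45/146; mL=-3645/12994, mR=45/178; mL+mR=-180/6497 → advance -1; mR−mL=3465/6497 → turn +1·90°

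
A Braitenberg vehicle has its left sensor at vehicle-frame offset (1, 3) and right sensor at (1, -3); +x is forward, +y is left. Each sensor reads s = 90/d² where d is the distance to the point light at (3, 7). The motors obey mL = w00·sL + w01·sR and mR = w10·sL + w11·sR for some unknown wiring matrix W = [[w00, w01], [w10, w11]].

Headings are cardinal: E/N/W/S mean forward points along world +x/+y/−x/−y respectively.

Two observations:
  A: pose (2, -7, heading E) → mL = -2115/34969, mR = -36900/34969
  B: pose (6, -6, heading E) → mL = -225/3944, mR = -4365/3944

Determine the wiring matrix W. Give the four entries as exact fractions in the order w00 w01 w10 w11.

obs A: pose=(2,-7,E) → sL=90/121, sR=90/289, mL=-2115/34969, mR=-36900/34969
obs B: pose=(6,-6,E) → sL=45/58, sR=45/136, mL=-225/3944, mR=-4365/3944
sensor matrix S = [[90/121, 90/289], [45/58, 45/136]]; det S = 18225/4056404
solve [mL_A; mL_B] = S·[w00; w01] and [mR_A; mR_B] = S·[w10; w11]:
  w00 = -1/2, w01 = 1, w10 = -1, w11 = -1

-1/2 1 -1 -1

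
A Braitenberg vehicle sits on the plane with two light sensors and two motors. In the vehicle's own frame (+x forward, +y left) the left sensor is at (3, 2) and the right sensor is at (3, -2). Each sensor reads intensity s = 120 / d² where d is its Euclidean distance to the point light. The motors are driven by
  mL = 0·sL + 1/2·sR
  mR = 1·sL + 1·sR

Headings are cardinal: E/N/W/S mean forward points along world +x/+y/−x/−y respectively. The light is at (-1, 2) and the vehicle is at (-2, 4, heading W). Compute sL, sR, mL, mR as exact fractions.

15/2 15/4 15/8 45/4

left sensor world pos  = (-5, 2); dL² = 16
right sensor world pos = (-5, 6); dR² = 32
sL = 120/16 = 15/2
sR = 120/32 = 15/4
mL = 0·sL + 1/2·sR = 15/8
mR = 1·sL + 1·sR = 45/4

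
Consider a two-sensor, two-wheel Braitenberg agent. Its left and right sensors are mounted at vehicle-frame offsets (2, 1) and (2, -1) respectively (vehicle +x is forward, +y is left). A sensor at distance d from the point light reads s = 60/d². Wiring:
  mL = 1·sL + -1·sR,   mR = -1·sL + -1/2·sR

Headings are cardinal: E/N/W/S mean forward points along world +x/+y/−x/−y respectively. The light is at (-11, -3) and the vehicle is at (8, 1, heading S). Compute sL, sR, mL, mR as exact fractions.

15/101 15/82 -285/8282 -3975/16564

left sensor world pos  = (9, -1); dL² = 404
right sensor world pos = (7, -1); dR² = 328
sL = 60/404 = 15/101
sR = 60/328 = 15/82
mL = 1·sL + -1·sR = -285/8282
mR = -1·sL + -1/2·sR = -3975/16564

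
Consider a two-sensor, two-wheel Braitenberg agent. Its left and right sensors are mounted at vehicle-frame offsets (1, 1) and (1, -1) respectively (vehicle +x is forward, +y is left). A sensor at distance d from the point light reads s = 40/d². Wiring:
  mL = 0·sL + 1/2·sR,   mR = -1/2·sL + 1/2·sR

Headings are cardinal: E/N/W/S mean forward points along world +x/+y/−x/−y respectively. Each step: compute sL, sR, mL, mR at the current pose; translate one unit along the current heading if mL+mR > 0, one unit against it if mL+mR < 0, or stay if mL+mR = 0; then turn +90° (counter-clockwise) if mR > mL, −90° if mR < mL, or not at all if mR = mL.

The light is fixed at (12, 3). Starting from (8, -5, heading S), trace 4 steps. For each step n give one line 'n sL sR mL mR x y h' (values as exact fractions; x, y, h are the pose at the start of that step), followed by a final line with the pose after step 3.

0 4/9 20/53 10/53 -16/477 8 -5 S
1 8/25 40/89 20/89 144/2225 8 -6 W
2 2/5 1/2 1/4 1/20 7 -6 N
3 8/13 40/97 20/97 -128/1261 7 -5 E
final 8 -5 S

n=0: pose=(8,-5,S); sL=4/9, sR=20/53; mL=10/53, mR=-16/477; mL+mR=74/477 → advance +1; mR−mL=-2/9 → turn -1·90°
n=1: pose=(8,-6,W); sL=8/25, sR=40/89; mL=20/89, mR=144/2225; mL+mR=644/2225 → advance +1; mR−mL=-4/25 → turn -1·90°
n=2: pose=(7,-6,N); sL=2/5, sR=1/2; mL=1/4, mR=1/20; mL+mR=3/10 → advance +1; mR−mL=-1/5 → turn -1·90°
n=3: pose=(7,-5,E); sL=8/13, sR=40/97; mL=20/97, mR=-128/1261; mL+mR=132/1261 → advance +1; mR−mL=-4/13 → turn -1·90°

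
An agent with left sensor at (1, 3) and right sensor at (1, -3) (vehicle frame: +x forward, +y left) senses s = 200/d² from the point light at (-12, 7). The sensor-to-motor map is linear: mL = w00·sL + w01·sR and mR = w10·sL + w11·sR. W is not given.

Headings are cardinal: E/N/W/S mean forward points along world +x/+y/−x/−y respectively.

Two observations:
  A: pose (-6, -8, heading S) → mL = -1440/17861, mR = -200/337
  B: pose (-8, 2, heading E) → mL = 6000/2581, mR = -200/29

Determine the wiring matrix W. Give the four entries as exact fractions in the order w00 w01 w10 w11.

1/2 -1/2 -1 0

obs A: pose=(-6,-8,S) → sL=200/337, sR=40/53, mL=-1440/17861, mR=-200/337
obs B: pose=(-8,2,E) → sL=200/29, sR=200/89, mL=6000/2581, mR=-200/29
sensor matrix S = [[200/337, 40/53], [200/29, 200/89]]; det S = -178464000/46099241
solve [mL_A; mL_B] = S·[w00; w01] and [mR_A; mR_B] = S·[w10; w11]:
  w00 = 1/2, w01 = -1/2, w10 = -1, w11 = 0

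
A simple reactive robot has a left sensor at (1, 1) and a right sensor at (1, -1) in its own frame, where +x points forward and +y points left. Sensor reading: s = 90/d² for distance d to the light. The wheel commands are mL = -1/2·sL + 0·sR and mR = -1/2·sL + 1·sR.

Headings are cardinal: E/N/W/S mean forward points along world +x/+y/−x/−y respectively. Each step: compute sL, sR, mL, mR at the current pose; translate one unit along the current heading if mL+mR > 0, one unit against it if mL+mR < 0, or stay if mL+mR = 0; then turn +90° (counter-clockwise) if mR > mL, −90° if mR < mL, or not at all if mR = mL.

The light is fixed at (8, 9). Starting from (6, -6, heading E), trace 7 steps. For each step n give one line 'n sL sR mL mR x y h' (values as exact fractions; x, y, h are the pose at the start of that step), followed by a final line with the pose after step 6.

0 90/197 90/257 -45/197 6165/50629 6 -6 E
1 45/106 9/20 -45/212 63/265 5 -6 N
2 90/241 18/37 -45/241 2673/8917 5 -5 W
3 5/13 9/25 -5/26 109/650 4 -5 S
4 10/17 18/41 -5/17 101/697 4 -4 E
5 1/2 9/16 -1/4 5/16 3 -4 N
6 18/41 90/157 -9/41 2277/6437 3 -3 W
final 2 -3 S

n=0: pose=(6,-6,E); sL=90/197, sR=90/257; mL=-45/197, mR=6165/50629; mL+mR=-5400/50629 → advance -1; mR−mL=90/257 → turn +1·90°
n=1: pose=(5,-6,N); sL=45/106, sR=9/20; mL=-45/212, mR=63/265; mL+mR=27/1060 → advance +1; mR−mL=9/20 → turn +1·90°
n=2: pose=(5,-5,W); sL=90/241, sR=18/37; mL=-45/241, mR=2673/8917; mL+mR=1008/8917 → advance +1; mR−mL=18/37 → turn +1·90°
n=3: pose=(4,-5,S); sL=5/13, sR=9/25; mL=-5/26, mR=109/650; mL+mR=-8/325 → advance -1; mR−mL=9/25 → turn +1·90°
n=4: pose=(4,-4,E); sL=10/17, sR=18/41; mL=-5/17, mR=101/697; mL+mR=-104/697 → advance -1; mR−mL=18/41 → turn +1·90°
n=5: pose=(3,-4,N); sL=1/2, sR=9/16; mL=-1/4, mR=5/16; mL+mR=1/16 → advance +1; mR−mL=9/16 → turn +1·90°
n=6: pose=(3,-3,W); sL=18/41, sR=90/157; mL=-9/41, mR=2277/6437; mL+mR=864/6437 → advance +1; mR−mL=90/157 → turn +1·90°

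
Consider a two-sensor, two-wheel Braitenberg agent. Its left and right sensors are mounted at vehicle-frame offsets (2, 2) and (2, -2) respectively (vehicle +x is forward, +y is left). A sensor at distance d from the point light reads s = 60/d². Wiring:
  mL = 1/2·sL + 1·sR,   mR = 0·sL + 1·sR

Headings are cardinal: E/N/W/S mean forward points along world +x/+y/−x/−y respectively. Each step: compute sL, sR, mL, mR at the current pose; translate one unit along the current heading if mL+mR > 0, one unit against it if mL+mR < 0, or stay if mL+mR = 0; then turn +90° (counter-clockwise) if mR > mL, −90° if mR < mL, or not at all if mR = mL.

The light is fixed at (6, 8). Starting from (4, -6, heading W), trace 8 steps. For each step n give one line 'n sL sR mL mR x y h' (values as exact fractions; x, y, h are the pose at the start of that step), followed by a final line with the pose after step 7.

n=0: pose=(4,-6,W); sL=15/68, sR=3/8; mL=33/68, mR=3/8; mL+mR=117/136 → advance +1; mR−mL=-15/136 → turn -1·90°
n=1: pose=(3,-6,N); sL=60/169, sR=12/29; mL=2898/4901, mR=12/29; mL+mR=4926/4901 → advance +1; mR−mL=-30/169 → turn -1·90°
n=2: pose=(3,-5,E); sL=30/61, sR=30/113; mL=3525/6893, mR=30/113; mL+mR=5355/6893 → advance +1; mR−mL=-15/61 → turn -1·90°
n=3: pose=(4,-5,S); sL=4/15, sR=60/241; mL=1382/3615, mR=60/241; mL+mR=2282/3615 → advance +1; mR−mL=-2/15 → turn -1·90°
n=4: pose=(4,-6,W); sL=15/68, sR=3/8; mL=33/68, mR=3/8; mL+mR=117/136 → advance +1; mR−mL=-15/136 → turn -1·90°
n=5: pose=(3,-6,N); sL=60/169, sR=12/29; mL=2898/4901, mR=12/29; mL+mR=4926/4901 → advance +1; mR−mL=-30/169 → turn -1·90°
n=6: pose=(3,-5,E); sL=30/61, sR=30/113; mL=3525/6893, mR=30/113; mL+mR=5355/6893 → advance +1; mR−mL=-15/61 → turn -1·90°
n=7: pose=(4,-5,S); sL=4/15, sR=60/241; mL=1382/3615, mR=60/241; mL+mR=2282/3615 → advance +1; mR−mL=-2/15 → turn -1·90°

0 15/68 3/8 33/68 3/8 4 -6 W
1 60/169 12/29 2898/4901 12/29 3 -6 N
2 30/61 30/113 3525/6893 30/113 3 -5 E
3 4/15 60/241 1382/3615 60/241 4 -5 S
4 15/68 3/8 33/68 3/8 4 -6 W
5 60/169 12/29 2898/4901 12/29 3 -6 N
6 30/61 30/113 3525/6893 30/113 3 -5 E
7 4/15 60/241 1382/3615 60/241 4 -5 S
final 4 -6 W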